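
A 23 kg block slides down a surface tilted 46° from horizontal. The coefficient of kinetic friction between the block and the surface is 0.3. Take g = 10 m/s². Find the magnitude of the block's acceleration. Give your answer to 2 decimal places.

Resolving the weight along the incline: the component pulling the block down the slope is mg sin 46° = 23 × 10 × 0.7193 = 165.439 N, and the normal force is N = mg cos 46° = 23 × 10 × 0.6947 = 159.781 N.
Kinetic friction acts up the slope with magnitude f = μN = 0.3 × 159.781 = 47.934 N.
Net force along the incline is 165.439 − 47.934 = 117.505 N, so a = 117.505 / 23 = 5.1089 m/s².

5.11 m/s²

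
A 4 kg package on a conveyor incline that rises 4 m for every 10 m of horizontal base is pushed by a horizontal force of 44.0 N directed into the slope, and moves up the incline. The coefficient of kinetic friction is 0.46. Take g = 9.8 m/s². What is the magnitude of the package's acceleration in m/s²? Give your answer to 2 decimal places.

The horizontal push has components F cos 21.80° = 44.0 × 0.9285 = 40.854 N up the incline and F sin 21.80° = 44.0 × 0.3714 = 16.342 N pressing into the surface.
The normal force is therefore N = mg cos 21.80° + F sin 21.80° = 36.397 + 16.342 = 52.739 N, and kinetic friction down the slope is μN = 0.46 × 52.739 = 24.260 N.
Along the incline: F cos 21.80° − mg sin 21.80° − μN = ma, so 40.854 − 14.559 − 24.260 = 4 a, giving a = 0.5088 m/s².

0.51 m/s²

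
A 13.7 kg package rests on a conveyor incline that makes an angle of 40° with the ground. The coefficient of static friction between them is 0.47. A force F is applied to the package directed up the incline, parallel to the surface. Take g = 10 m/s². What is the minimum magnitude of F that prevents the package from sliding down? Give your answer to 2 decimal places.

The normal force is N = mg cos 40° = 104.948 N. With F at its minimum the package is on the verge of sliding down, so static friction is at its maximum μ_s N = 0.47 × 104.948 = 49.326 N and acts up the slope.
Equilibrium along the incline: F + μ_s N = mg sin 40°, so F = 88.062 − 49.326 = 38.736 N.

38.74 N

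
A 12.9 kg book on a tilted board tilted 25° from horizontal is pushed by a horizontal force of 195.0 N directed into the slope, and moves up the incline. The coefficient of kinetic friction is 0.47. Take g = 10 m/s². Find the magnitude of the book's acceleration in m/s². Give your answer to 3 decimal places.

2.212 m/s²

The horizontal push has components F cos 25° = 195.0 × 0.9063 = 176.728 N up the incline and F sin 25° = 195.0 × 0.4226 = 82.407 N pressing into the surface.
The normal force is therefore N = mg cos 25° + F sin 25° = 116.913 + 82.407 = 199.320 N, and kinetic friction down the slope is μN = 0.47 × 199.320 = 93.680 N.
Along the incline: F cos 25° − mg sin 25° − μN = ma, so 176.728 − 54.515 − 93.680 = 12.9 a, giving a = 2.2119 m/s².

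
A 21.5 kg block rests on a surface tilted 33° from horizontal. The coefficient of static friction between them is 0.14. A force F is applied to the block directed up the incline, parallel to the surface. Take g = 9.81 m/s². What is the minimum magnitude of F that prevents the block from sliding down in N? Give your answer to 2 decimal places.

90.11 N

The normal force is N = mg cos 33° = 176.888 N. With F at its minimum the block is on the verge of sliding down, so static friction is at its maximum μ_s N = 0.14 × 176.888 = 24.764 N and acts up the slope.
Equilibrium along the incline: F + μ_s N = mg sin 33°, so F = 114.873 − 24.764 = 90.109 N.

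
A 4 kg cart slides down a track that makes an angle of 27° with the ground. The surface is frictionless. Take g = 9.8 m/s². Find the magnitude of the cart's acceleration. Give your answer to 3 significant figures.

4.45 m/s²

Resolving the weight along the incline: the component pulling the cart down the slope is mg sin 27° = 4 × 9.8 × 0.4540 = 17.797 N, and the normal force is N = mg cos 27° = 4 × 9.8 × 0.8910 = 34.927 N.
With no friction the net force along the incline is 17.797 N, so a = g sin 27° = 17.797 / 4 = 4.4493 m/s².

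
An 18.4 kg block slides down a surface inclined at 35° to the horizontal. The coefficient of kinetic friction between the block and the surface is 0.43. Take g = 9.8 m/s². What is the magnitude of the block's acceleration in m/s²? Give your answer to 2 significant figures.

2.2 m/s²

Resolving the weight along the incline: the component pulling the block down the slope is mg sin 35° = 18.4 × 9.8 × 0.5736 = 103.432 N, and the normal force is N = mg cos 35° = 18.4 × 9.8 × 0.8192 = 147.718 N.
Kinetic friction acts up the slope with magnitude f = μN = 0.43 × 147.718 = 63.519 N.
Net force along the incline is 103.432 − 63.519 = 39.913 N, so a = 39.913 / 18.4 = 2.1692 m/s².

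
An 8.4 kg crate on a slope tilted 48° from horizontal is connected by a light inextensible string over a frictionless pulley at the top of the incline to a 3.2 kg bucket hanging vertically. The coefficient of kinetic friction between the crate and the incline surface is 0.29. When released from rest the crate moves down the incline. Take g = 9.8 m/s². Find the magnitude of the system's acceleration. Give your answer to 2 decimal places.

1.19 m/s²

For the crate on the incline: the weight component along the slope is m₁g sin 48° = 8.4 × 9.8 × 0.7431 = 61.172 N and the normal force is N = m₁g cos 48° = 55.083 N.
Kinetic friction opposes the crate's motion down the incline: f = μN = 0.29 × 55.083 = 15.974 N acting up the slope.
Newton's second law for the crate (down-slope positive): 61.172 − 15.974 − T = 8.4 a. For the hanging bucket (upward positive): T − 3.2 × 9.8 = 3.2 a.
Adding the two equations eliminates T: 13.838 = 11.6 a, so a = 1.1929 m/s².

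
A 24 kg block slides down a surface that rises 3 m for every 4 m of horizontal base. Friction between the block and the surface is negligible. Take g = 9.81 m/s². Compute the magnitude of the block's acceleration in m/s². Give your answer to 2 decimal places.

5.89 m/s²

Resolving the weight along the incline: the component pulling the block down the slope is mg sin 36.87° = 24 × 9.81 × 0.6000 = 141.264 N, and the normal force is N = mg cos 36.87° = 24 × 9.81 × 0.8000 = 188.352 N.
With no friction the net force along the incline is 141.264 N, so a = g sin 36.87° = 141.264 / 24 = 5.8860 m/s².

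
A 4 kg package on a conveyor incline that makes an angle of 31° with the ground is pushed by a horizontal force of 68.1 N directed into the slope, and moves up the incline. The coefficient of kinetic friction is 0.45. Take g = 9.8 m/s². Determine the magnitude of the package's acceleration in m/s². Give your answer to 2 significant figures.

1.8 m/s²

The horizontal push has components F cos 31° = 68.1 × 0.8572 = 58.375 N up the incline and F sin 31° = 68.1 × 0.5150 = 35.072 N pressing into the surface.
The normal force is therefore N = mg cos 31° + F sin 31° = 33.602 + 35.072 = 68.674 N, and kinetic friction down the slope is μN = 0.45 × 68.674 = 30.903 N.
Along the incline: F cos 31° − mg sin 31° − μN = ma, so 58.375 − 20.188 − 30.903 = 4 a, giving a = 1.8210 m/s².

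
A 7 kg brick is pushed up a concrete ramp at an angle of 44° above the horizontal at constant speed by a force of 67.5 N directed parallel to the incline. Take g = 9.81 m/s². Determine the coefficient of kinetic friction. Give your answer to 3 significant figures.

At constant speed ΣF = 0 along the incline. The applied 67.5 N acts up the slope; the weight component mg sin 44° = 47.702 N and kinetic friction μN both act down the slope.
So 67.5 = 47.702 + μ × 49.397, giving μ = (67.5 − 47.702) / 49.397 = 0.4008.

0.401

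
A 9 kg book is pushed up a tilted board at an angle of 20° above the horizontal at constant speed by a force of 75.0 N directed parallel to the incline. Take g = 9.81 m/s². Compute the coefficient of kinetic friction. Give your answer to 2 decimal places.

0.54

At constant speed ΣF = 0 along the incline. The applied 75.0 N acts up the slope; the weight component mg sin 20° = 30.197 N and kinetic friction μN both act down the slope.
So 75.0 = 30.197 + μ × 82.965, giving μ = (75.0 − 30.197) / 82.965 = 0.5400.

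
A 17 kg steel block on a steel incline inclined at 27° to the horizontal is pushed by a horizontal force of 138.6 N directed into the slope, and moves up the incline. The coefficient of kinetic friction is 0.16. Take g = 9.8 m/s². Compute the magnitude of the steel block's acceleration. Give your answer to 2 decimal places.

The horizontal push has components F cos 27° = 138.6 × 0.8910 = 123.493 N up the incline and F sin 27° = 138.6 × 0.4540 = 62.924 N pressing into the surface.
The normal force is therefore N = mg cos 27° + F sin 27° = 148.441 + 62.924 = 211.365 N, and kinetic friction down the slope is μN = 0.16 × 211.365 = 33.818 N.
Along the incline: F cos 27° − mg sin 27° − μN = ma, so 123.493 − 75.636 − 33.818 = 17 a, giving a = 0.8258 m/s².

0.83 m/s²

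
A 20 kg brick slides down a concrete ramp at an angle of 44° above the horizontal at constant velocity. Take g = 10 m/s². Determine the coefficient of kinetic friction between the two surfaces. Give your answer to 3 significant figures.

At constant velocity the net force along the incline is zero: mg sin 44° = μ mg cos 44°.
So μ = tan 44° = 0.6947 / 0.7193 = 0.9658.

0.966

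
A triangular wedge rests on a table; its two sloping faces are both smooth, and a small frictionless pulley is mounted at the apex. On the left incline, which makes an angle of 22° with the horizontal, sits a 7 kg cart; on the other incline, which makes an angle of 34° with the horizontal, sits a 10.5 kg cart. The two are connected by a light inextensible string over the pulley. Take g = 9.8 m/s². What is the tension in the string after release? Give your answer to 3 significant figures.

38.4 N

Resolve each weight along its own incline: the 7 kg mass has component 7 × 9.8 × sin 22° = 25.698 N down its slope, and the 10.5 kg mass has 10.5 × 9.8 × sin 34° = 57.541 N down its slope.
The 10.5 kg side's 57.541 N exceeds the other side's 25.698 N, so that mass slides down and the 7 kg mass slides up. Taking that direction as positive, Newton's second law for the whole system gives 57.541 − 25.698 = (7 + 10.5) a, so a = 31.843 / 17.5 = 1.8196 m/s².
For the 7 kg mass (up-slope positive): T − 25.698 = 7 × 1.8196, so T = 38.435 N.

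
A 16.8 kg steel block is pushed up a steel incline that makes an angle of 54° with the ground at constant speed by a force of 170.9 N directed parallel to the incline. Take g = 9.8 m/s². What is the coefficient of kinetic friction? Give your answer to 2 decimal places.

At constant speed ΣF = 0 along the incline. The applied 170.9 N acts up the slope; the weight component mg sin 54° = 133.197 N and kinetic friction μN both act down the slope.
So 170.9 = 133.197 + μ × 96.773, giving μ = (170.9 − 133.197) / 96.773 = 0.3896.

0.39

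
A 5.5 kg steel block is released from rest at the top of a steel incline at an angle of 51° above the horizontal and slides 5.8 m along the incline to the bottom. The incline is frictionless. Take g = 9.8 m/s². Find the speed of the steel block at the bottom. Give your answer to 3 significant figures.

The weight component along the incline is mg sin 51° = 41.888 N and the normal force is N = mg cos 51° = 33.920 N.
With no friction, a = g sin 51° = 7.6160 m/s².
Starting from rest over a distance of 5.8 m, v² = 2aL = 2 × 7.6160 × 5.8 = 88.3456, so v = 9.3992 m/s.

9.40 m/s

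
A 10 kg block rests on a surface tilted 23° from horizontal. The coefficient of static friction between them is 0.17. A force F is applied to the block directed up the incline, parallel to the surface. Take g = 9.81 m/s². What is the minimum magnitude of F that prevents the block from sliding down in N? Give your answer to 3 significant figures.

23.0 N

The normal force is N = mg cos 23° = 90.302 N. With F at its minimum the block is on the verge of sliding down, so static friction is at its maximum μ_s N = 0.17 × 90.302 = 15.351 N and acts up the slope.
Equilibrium along the incline: F + μ_s N = mg sin 23°, so F = 38.331 − 15.351 = 22.980 N.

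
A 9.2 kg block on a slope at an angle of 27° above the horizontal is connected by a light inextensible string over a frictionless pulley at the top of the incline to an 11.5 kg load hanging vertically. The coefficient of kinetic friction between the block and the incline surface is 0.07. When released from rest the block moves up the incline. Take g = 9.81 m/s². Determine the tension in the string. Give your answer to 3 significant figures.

For the block on the incline: the weight component along the slope is m₁g sin 27° = 9.2 × 9.81 × 0.4540 = 40.974 N and the normal force is N = m₁g cos 27° = 80.415 N.
Kinetic friction opposes the block's motion up the incline: f = μN = 0.07 × 80.415 = 5.629 N acting down the slope.
Newton's second law for the block (up-slope positive): T − 40.974 − 5.629 = 9.2 a. For the hanging load (downward positive): 11.5 × 9.81 − T = 11.5 a.
Adding the two equations eliminates T: 66.212 = 20.7 a, so a = 3.1986 m/s².
Then from the hanging load's equation, T = 11.5 × (9.81 − 3.1986) = 76.031 N.

76.0 N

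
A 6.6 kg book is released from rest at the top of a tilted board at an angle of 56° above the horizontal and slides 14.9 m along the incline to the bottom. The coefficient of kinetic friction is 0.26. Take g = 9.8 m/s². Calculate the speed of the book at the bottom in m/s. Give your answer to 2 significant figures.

14 m/s

The weight component along the incline is mg sin 56° = 53.622 N and the normal force is N = mg cos 56° = 36.169 N.
Friction up the slope is f = μN = 0.26 × 36.169 = 9.404 N, so the net downslope force is 53.622 − 9.404 = 44.218 N and a = 44.218 / 6.6 = 6.6997 m/s².
Starting from rest over a distance of 14.9 m, v² = 2aL = 2 × 6.6997 × 14.9 = 199.6511, so v = 14.1298 m/s.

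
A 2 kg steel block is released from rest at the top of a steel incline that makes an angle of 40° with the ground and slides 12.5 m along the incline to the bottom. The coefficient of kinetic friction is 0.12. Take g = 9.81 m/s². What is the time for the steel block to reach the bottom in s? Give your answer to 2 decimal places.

The weight component along the incline is mg sin 40° = 12.611 N and the normal force is N = mg cos 40° = 15.030 N.
Friction up the slope is f = μN = 0.12 × 15.030 = 1.804 N, so the net downslope force is 12.611 − 1.804 = 10.807 N and a = 10.807 / 2 = 5.4035 m/s².
Starting from rest, L = ½at², so t = √(2L/a) = √(2 × 12.5 / 5.4035) = 2.1510 s.

2.15 s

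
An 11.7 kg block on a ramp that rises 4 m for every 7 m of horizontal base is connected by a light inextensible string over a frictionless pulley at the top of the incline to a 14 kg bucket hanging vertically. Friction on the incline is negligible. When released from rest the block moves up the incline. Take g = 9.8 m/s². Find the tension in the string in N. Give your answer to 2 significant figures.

For the block on the incline: the weight component along the slope is m₁g sin 29.74° = 11.7 × 9.8 × 0.4961 = 56.883 N and the normal force is N = m₁g cos 29.74° = 99.553 N.
Newton's second law for the block (up-slope positive): T − 56.883 = 11.7 a. For the hanging bucket (downward positive): 14 × 9.8 − T = 14 a.
Adding the two equations eliminates T: 80.317 = 25.7 a, so a = 3.1252 m/s².
Then from the hanging bucket's equation, T = 14 × (9.8 − 3.1252) = 93.447 N.

93 N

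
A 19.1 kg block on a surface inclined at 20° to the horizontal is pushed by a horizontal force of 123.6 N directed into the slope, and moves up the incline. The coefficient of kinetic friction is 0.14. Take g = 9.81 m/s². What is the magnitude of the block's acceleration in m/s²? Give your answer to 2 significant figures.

1.1 m/s²

The horizontal push has components F cos 20° = 123.6 × 0.9397 = 116.147 N up the incline and F sin 20° = 123.6 × 0.3420 = 42.271 N pressing into the surface.
The normal force is therefore N = mg cos 20° + F sin 20° = 176.073 + 42.271 = 218.344 N, and kinetic friction down the slope is μN = 0.14 × 218.344 = 30.568 N.
Along the incline: F cos 20° − mg sin 20° − μN = ma, so 116.147 − 64.081 − 30.568 = 19.1 a, giving a = 1.1255 m/s².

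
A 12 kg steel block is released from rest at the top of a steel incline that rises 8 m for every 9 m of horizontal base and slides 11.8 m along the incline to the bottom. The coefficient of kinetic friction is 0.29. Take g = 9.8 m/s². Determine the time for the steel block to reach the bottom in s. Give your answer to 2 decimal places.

The weight component along the incline is mg sin 41.63° = 78.129 N and the normal force is N = mg cos 41.63° = 87.895 N.
Friction up the slope is f = μN = 0.29 × 87.895 = 25.490 N, so the net downslope force is 78.129 − 25.490 = 52.639 N and a = 52.639 / 12 = 4.3866 m/s².
Starting from rest, L = ½at², so t = √(2L/a) = √(2 × 11.8 / 4.3866) = 2.3195 s.

2.32 s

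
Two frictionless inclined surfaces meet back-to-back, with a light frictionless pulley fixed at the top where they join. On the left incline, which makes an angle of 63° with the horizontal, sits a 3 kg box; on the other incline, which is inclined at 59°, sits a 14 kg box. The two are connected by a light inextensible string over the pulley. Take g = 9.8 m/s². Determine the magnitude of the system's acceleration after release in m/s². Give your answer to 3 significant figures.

5.38 m/s²

Resolve each weight along its own incline: the 3 kg mass has component 3 × 9.8 × sin 63° = 26.196 N down its slope, and the 14 kg mass has 14 × 9.8 × sin 59° = 117.603 N down its slope.
The 14 kg side's 117.603 N exceeds the other side's 26.196 N, so that mass slides down and the 3 kg mass slides up. Taking that direction as positive, Newton's second law for the whole system gives 117.603 − 26.196 = (3 + 14) a, so a = 91.407 / 17 = 5.3769 m/s².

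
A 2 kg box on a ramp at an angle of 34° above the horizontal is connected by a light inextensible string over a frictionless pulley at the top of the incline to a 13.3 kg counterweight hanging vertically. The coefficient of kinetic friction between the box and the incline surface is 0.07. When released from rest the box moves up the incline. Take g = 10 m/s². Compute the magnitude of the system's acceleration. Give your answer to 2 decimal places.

7.89 m/s²

For the box on the incline: the weight component along the slope is m₁g sin 34° = 2 × 10 × 0.5592 = 11.184 N and the normal force is N = m₁g cos 34° = 16.581 N.
Kinetic friction opposes the box's motion up the incline: f = μN = 0.07 × 16.581 = 1.161 N acting down the slope.
Newton's second law for the box (up-slope positive): T − 11.184 − 1.161 = 2 a. For the hanging counterweight (downward positive): 13.3 × 10 − T = 13.3 a.
Adding the two equations eliminates T: 120.655 = 15.3 a, so a = 7.8859 m/s².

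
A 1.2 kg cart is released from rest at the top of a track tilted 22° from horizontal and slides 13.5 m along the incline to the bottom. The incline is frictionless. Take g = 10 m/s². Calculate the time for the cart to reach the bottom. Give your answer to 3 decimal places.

The weight component along the incline is mg sin 22° = 4.495 N and the normal force is N = mg cos 22° = 11.126 N.
With no friction, a = g sin 22° = 3.7461 m/s².
Starting from rest, L = ½at², so t = √(2L/a) = √(2 × 13.5 / 3.7461) = 2.6847 s.

2.685 s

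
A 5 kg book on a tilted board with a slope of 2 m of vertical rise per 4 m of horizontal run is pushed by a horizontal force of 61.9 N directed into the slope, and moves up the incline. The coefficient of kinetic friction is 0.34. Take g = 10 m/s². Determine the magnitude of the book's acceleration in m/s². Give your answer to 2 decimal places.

1.68 m/s²

The horizontal push has components F cos 26.57° = 61.9 × 0.8944 = 55.363 N up the incline and F sin 26.57° = 61.9 × 0.4472 = 27.682 N pressing into the surface.
The normal force is therefore N = mg cos 26.57° + F sin 26.57° = 44.720 + 27.682 = 72.402 N, and kinetic friction down the slope is μN = 0.34 × 72.402 = 24.617 N.
Along the incline: F cos 26.57° − mg sin 26.57° − μN = ma, so 55.363 − 22.360 − 24.617 = 5 a, giving a = 1.6772 m/s².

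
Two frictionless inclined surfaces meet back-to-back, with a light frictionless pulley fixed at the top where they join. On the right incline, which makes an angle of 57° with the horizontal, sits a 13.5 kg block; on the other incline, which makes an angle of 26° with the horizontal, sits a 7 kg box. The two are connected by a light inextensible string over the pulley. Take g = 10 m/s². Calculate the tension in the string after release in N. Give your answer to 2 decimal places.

58.87 N

Resolve each weight along its own incline: the 13.5 kg mass has component 13.5 × 10 × sin 57° = 113.221 N down its slope, and the 7 kg mass has 7 × 10 × sin 26° = 30.686 N down its slope.
The 13.5 kg side's 113.221 N exceeds the other side's 30.686 N, so that mass slides down and the 7 kg mass slides up. Taking that direction as positive, Newton's second law for the whole system gives 113.221 − 30.686 = (13.5 + 7) a, so a = 82.535 / 20.5 = 4.0261 m/s².
For the 7 kg mass (up-slope positive): T − 30.686 = 7 × 4.0261, so T = 58.869 N.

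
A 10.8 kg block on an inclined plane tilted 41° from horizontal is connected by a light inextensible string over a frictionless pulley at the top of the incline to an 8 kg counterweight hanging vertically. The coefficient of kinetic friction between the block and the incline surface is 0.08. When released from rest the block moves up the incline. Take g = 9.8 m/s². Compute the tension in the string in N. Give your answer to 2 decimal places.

For the block on the incline: the weight component along the slope is m₁g sin 41° = 10.8 × 9.8 × 0.6561 = 69.442 N and the normal force is N = m₁g cos 41° = 79.878 N.
Kinetic friction opposes the block's motion up the incline: f = μN = 0.08 × 79.878 = 6.390 N acting down the slope.
Newton's second law for the block (up-slope positive): T − 69.442 − 6.390 = 10.8 a. For the hanging counterweight (downward positive): 8 × 9.8 − T = 8 a.
Adding the two equations eliminates T: 2.568 = 18.8 a, so a = 0.1366 m/s².
Then from the hanging counterweight's equation, T = 8 × (9.8 − 0.1366) = 77.307 N.

77.31 N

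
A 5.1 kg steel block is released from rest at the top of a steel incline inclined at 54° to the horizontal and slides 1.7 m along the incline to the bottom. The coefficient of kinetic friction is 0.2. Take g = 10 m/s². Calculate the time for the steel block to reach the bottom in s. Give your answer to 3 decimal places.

0.701 s

The weight component along the incline is mg sin 54° = 41.260 N and the normal force is N = mg cos 54° = 29.977 N.
Friction up the slope is f = μN = 0.2 × 29.977 = 5.995 N, so the net downslope force is 41.260 − 5.995 = 35.265 N and a = 35.265 / 5.1 = 6.9147 m/s².
Starting from rest, L = ½at², so t = √(2L/a) = √(2 × 1.7 / 6.9147) = 0.7012 s.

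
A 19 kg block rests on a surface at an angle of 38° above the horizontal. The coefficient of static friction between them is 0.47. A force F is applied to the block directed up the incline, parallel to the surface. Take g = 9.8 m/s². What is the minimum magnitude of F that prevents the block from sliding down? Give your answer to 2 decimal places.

The normal force is N = mg cos 38° = 146.728 N. With F at its minimum the block is on the verge of sliding down, so static friction is at its maximum μ_s N = 0.47 × 146.728 = 68.962 N and acts up the slope.
Equilibrium along the incline: F + μ_s N = mg sin 38°, so F = 114.636 − 68.962 = 45.674 N.

45.67 N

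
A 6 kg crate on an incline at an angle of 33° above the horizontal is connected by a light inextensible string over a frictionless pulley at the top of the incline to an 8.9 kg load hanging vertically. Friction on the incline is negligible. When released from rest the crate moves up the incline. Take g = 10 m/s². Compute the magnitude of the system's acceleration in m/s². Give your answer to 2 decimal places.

For the crate on the incline: the weight component along the slope is m₁g sin 33° = 6 × 10 × 0.5446 = 32.676 N and the normal force is N = m₁g cos 33° = 50.320 N.
Newton's second law for the crate (up-slope positive): T − 32.676 = 6 a. For the hanging load (downward positive): 8.9 × 10 − T = 8.9 a.
Adding the two equations eliminates T: 56.324 = 14.9 a, so a = 3.7801 m/s².

3.78 m/s²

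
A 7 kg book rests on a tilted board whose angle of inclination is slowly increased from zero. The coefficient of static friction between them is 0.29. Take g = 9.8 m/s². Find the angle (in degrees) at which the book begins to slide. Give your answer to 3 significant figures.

At the threshold of sliding, static friction is at its maximum μ_s N and exactly balances the weight component along the incline: mg sin θ = μ_s mg cos θ.
Hence tan θ = μ_s = 0.29, so θ = arctan(0.29) = 16.1722°.

16.2°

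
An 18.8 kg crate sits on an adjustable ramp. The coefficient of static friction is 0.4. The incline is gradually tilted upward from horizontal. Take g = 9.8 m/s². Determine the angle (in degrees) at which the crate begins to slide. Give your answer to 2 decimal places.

21.80°

At the threshold of sliding, static friction is at its maximum μ_s N and exactly balances the weight component along the incline: mg sin θ = μ_s mg cos θ.
Hence tan θ = μ_s = 0.4, so θ = arctan(0.4) = 21.8014°.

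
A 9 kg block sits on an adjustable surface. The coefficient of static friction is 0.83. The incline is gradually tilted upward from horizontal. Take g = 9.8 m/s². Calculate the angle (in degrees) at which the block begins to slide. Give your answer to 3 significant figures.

At the threshold of sliding, static friction is at its maximum μ_s N and exactly balances the weight component along the incline: mg sin θ = μ_s mg cos θ.
Hence tan θ = μ_s = 0.83, so θ = arctan(0.83) = 39.6927°.

39.7°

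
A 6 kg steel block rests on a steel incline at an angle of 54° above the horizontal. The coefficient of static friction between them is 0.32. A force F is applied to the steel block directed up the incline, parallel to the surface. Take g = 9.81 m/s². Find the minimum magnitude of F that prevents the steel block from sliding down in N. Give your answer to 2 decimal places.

36.55 N

The normal force is N = mg cos 54° = 34.597 N. With F at its minimum the steel block is on the verge of sliding down, so static friction is at its maximum μ_s N = 0.32 × 34.597 = 11.071 N and acts up the slope.
Equilibrium along the incline: F + μ_s N = mg sin 54°, so F = 47.619 − 11.071 = 36.548 N.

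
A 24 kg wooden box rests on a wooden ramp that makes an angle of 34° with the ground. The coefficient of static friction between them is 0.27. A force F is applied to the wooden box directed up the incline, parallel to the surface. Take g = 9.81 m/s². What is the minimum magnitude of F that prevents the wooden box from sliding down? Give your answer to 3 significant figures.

The normal force is N = mg cos 34° = 195.189 N. With F at its minimum the wooden box is on the verge of sliding down, so static friction is at its maximum μ_s N = 0.27 × 195.189 = 52.701 N and acts up the slope.
Equilibrium along the incline: F + μ_s N = mg sin 34°, so F = 131.656 − 52.701 = 78.955 N.

79.0 N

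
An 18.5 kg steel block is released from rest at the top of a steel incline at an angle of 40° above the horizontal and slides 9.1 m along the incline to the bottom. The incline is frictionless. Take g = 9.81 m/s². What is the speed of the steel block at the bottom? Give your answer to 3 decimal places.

The weight component along the incline is mg sin 40° = 116.656 N and the normal force is N = mg cos 40° = 139.026 N.
With no friction, a = g sin 40° = 6.3057 m/s².
Starting from rest over a distance of 9.1 m, v² = 2aL = 2 × 6.3057 × 9.1 = 114.7637, so v = 10.7128 m/s.

10.713 m/s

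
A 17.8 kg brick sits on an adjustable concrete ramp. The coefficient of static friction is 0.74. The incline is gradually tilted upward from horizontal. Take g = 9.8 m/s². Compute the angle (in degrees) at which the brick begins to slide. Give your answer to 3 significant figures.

36.5°

At the threshold of sliding, static friction is at its maximum μ_s N and exactly balances the weight component along the incline: mg sin θ = μ_s mg cos θ.
Hence tan θ = μ_s = 0.74, so θ = arctan(0.74) = 36.5014°.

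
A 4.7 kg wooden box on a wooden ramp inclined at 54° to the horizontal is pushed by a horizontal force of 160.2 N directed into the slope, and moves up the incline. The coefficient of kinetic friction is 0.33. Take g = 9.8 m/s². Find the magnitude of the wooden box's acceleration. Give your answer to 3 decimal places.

1.106 m/s²

The horizontal push has components F cos 54° = 160.2 × 0.5878 = 94.166 N up the incline and F sin 54° = 160.2 × 0.8090 = 129.602 N pressing into the surface.
The normal force is therefore N = mg cos 54° + F sin 54° = 27.074 + 129.602 = 156.676 N, and kinetic friction down the slope is μN = 0.33 × 156.676 = 51.703 N.
Along the incline: F cos 54° − mg sin 54° − μN = ma, so 94.166 − 37.263 − 51.703 = 4.7 a, giving a = 1.1064 m/s².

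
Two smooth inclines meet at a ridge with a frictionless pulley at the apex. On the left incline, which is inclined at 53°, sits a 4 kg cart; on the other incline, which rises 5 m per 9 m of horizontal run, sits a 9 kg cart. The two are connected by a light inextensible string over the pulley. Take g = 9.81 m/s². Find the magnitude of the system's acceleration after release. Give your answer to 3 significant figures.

0.888 m/s²

Resolve each weight along its own incline: the 4 kg mass has component 4 × 9.81 × sin 53° = 31.338 N down its slope, and the 9 kg mass has 9 × 9.81 × sin 29.05° = 42.877 N down its slope.
The 9 kg side's 42.877 N exceeds the other side's 31.338 N, so that mass slides down and the 4 kg mass slides up. Taking that direction as positive, Newton's second law for the whole system gives 42.877 − 31.338 = (4 + 9) a, so a = 11.539 / 13 = 0.8876 m/s².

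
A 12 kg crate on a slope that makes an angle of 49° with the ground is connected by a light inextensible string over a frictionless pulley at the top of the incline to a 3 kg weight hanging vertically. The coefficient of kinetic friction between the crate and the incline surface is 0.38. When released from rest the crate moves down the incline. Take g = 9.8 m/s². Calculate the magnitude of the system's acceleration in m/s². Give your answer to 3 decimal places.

For the crate on the incline: the weight component along the slope is m₁g sin 49° = 12 × 9.8 × 0.7547 = 88.753 N and the normal force is N = m₁g cos 49° = 77.153 N.
Kinetic friction opposes the crate's motion down the incline: f = μN = 0.38 × 77.153 = 29.318 N acting up the slope.
Newton's second law for the crate (down-slope positive): 88.753 − 29.318 − T = 12 a. For the hanging weight (upward positive): T − 3 × 9.8 = 3 a.
Adding the two equations eliminates T: 30.035 = 15 a, so a = 2.0023 m/s².

2.002 m/s²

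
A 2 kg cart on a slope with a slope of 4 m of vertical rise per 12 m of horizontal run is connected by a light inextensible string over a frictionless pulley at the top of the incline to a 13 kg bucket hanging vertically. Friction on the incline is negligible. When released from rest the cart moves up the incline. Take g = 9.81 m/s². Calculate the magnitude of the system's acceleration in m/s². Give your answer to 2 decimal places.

8.09 m/s²

For the cart on the incline: the weight component along the slope is m₁g sin 18.43° = 2 × 9.81 × 0.3162 = 6.204 N and the normal force is N = m₁g cos 18.43° = 18.613 N.
Newton's second law for the cart (up-slope positive): T − 6.204 = 2 a. For the hanging bucket (downward positive): 13 × 9.81 − T = 13 a.
Adding the two equations eliminates T: 121.326 = 15 a, so a = 8.0884 m/s².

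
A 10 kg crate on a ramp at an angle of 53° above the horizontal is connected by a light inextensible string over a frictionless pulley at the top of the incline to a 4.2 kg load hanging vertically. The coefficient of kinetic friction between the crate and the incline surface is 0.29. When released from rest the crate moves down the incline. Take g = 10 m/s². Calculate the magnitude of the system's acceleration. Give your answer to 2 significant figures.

For the crate on the incline: the weight component along the slope is m₁g sin 53° = 10 × 10 × 0.7986 = 79.860 N and the normal force is N = m₁g cos 53° = 60.182 N.
Kinetic friction opposes the crate's motion down the incline: f = μN = 0.29 × 60.182 = 17.453 N acting up the slope.
Newton's second law for the crate (down-slope positive): 79.860 − 17.453 − T = 10 a. For the hanging load (upward positive): T − 4.2 × 10 = 4.2 a.
Adding the two equations eliminates T: 20.407 = 14.2 a, so a = 1.4371 m/s².

1.4 m/s²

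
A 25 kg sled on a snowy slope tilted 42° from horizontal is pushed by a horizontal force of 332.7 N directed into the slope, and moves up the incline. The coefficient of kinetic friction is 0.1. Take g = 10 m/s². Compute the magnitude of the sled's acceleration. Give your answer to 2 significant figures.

The horizontal push has components F cos 42° = 332.7 × 0.7431 = 247.229 N up the incline and F sin 42° = 332.7 × 0.6691 = 222.610 N pressing into the surface.
The normal force is therefore N = mg cos 42° + F sin 42° = 185.775 + 222.610 = 408.385 N, and kinetic friction down the slope is μN = 0.1 × 408.385 = 40.839 N.
Along the incline: F cos 42° − mg sin 42° − μN = ma, so 247.229 − 167.275 − 40.839 = 25 a, giving a = 1.5646 m/s².

1.6 m/s²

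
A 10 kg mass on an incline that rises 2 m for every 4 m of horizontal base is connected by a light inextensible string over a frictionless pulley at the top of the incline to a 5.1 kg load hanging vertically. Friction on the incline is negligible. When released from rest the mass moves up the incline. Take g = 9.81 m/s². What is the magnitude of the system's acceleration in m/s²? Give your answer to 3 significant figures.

For the mass on the incline: the weight component along the slope is m₁g sin 26.57° = 10 × 9.81 × 0.4472 = 43.870 N and the normal force is N = m₁g cos 26.57° = 87.743 N.
Newton's second law for the mass (up-slope positive): T − 43.870 = 10 a. For the hanging load (downward positive): 5.1 × 9.81 − T = 5.1 a.
Adding the two equations eliminates T: 6.161 = 15.1 a, so a = 0.4080 m/s².

0.408 m/s²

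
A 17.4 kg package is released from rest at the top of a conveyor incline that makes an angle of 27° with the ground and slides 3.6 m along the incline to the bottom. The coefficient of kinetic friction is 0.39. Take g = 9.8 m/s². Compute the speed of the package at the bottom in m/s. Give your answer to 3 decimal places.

The weight component along the incline is mg sin 27° = 77.414 N and the normal force is N = mg cos 27° = 151.934 N.
Friction up the slope is f = μN = 0.39 × 151.934 = 59.254 N, so the net downslope force is 77.414 − 59.254 = 18.160 N and a = 18.160 / 17.4 = 1.0437 m/s².
Starting from rest over a distance of 3.6 m, v² = 2aL = 2 × 1.0437 × 3.6 = 7.5146, so v = 2.7413 m/s.

2.741 m/s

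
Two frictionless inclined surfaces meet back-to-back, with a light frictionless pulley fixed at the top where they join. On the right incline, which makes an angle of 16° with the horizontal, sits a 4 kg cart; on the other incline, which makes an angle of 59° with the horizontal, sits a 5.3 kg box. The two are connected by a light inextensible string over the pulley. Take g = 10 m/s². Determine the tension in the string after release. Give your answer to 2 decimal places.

25.82 N

Resolve each weight along its own incline: the 4 kg mass has component 4 × 10 × sin 16° = 11.025 N down its slope, and the 5.3 kg mass has 5.3 × 10 × sin 59° = 45.430 N down its slope.
The 5.3 kg side's 45.430 N exceeds the other side's 11.025 N, so that mass slides down and the 4 kg mass slides up. Taking that direction as positive, Newton's second law for the whole system gives 45.430 − 11.025 = (4 + 5.3) a, so a = 34.405 / 9.3 = 3.6995 m/s².
For the 4 kg mass (up-slope positive): T − 11.025 = 4 × 3.6995, so T = 25.823 N.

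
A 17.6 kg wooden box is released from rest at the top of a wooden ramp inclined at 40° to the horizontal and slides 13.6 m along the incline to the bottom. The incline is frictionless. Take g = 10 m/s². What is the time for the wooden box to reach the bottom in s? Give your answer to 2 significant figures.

2.1 s

The weight component along the incline is mg sin 40° = 113.131 N and the normal force is N = mg cos 40° = 134.824 N.
With no friction, a = g sin 40° = 6.4279 m/s².
Starting from rest, L = ½at², so t = √(2L/a) = √(2 × 13.6 / 6.4279) = 2.0571 s.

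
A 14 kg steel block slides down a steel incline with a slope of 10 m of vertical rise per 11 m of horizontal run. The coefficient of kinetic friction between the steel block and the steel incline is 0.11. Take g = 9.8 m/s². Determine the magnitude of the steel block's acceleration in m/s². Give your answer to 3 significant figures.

5.79 m/s²

Resolving the weight along the incline: the component pulling the steel block down the slope is mg sin 42.27° = 14 × 9.8 × 0.6727 = 92.294 N, and the normal force is N = mg cos 42.27° = 14 × 9.8 × 0.7399 = 101.514 N.
Kinetic friction acts up the slope with magnitude f = μN = 0.11 × 101.514 = 11.167 N.
Net force along the incline is 92.294 − 11.167 = 81.127 N, so a = 81.127 / 14 = 5.7948 m/s².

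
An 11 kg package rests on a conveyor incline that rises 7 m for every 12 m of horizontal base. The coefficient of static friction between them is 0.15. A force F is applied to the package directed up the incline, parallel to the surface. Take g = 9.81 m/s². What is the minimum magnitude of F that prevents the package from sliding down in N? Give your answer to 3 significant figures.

40.4 N

The normal force is N = mg cos 30.26° = 93.210 N. With F at its minimum the package is on the verge of sliding down, so static friction is at its maximum μ_s N = 0.15 × 93.210 = 13.981 N and acts up the slope.
Equilibrium along the incline: F + μ_s N = mg sin 30.26°, so F = 54.373 − 13.981 = 40.392 N.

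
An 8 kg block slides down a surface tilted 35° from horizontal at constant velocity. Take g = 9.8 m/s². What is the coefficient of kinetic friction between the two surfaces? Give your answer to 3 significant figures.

0.700

At constant velocity the net force along the incline is zero: mg sin 35° = μ mg cos 35°.
So μ = tan 35° = 0.5736 / 0.8192 = 0.7002.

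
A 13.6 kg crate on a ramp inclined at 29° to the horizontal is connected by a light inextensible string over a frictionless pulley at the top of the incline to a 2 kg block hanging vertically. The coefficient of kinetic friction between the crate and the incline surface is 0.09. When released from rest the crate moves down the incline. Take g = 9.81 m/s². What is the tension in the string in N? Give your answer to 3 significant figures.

For the crate on the incline: the weight component along the slope is m₁g sin 29° = 13.6 × 9.81 × 0.4848 = 64.680 N and the normal force is N = m₁g cos 29° = 116.688 N.
Kinetic friction opposes the crate's motion down the incline: f = μN = 0.09 × 116.688 = 10.502 N acting up the slope.
Newton's second law for the crate (down-slope positive): 64.680 − 10.502 − T = 13.6 a. For the hanging block (upward positive): T − 2 × 9.81 = 2 a.
Adding the two equations eliminates T: 34.558 = 15.6 a, so a = 2.2153 m/s².
Then from the hanging block's equation, T = 2 × (9.81 + 2.2153) = 24.051 N.

24.1 N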